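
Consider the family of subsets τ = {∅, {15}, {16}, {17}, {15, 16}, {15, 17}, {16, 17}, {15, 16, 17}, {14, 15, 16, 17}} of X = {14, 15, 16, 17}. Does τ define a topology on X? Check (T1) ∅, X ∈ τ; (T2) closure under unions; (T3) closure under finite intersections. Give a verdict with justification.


τ IS a topology on X.

Axiom (T1): ∅ ∈ τ? Yes; X ∈ τ? Yes.
Axiom (T2/T3): check pairwise unions and intersections of members of τ.
All pairwise intersections and unions checked — each lies in τ. Therefore τ satisfies (T1), (T2), (T3): it IS a topology on X.


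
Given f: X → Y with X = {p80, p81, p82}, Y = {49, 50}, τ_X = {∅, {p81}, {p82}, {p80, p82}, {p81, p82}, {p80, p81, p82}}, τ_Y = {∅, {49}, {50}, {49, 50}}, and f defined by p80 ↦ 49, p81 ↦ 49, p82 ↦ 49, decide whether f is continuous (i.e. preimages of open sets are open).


f IS continuous.

Compute f^{-1}(U) for each U ∈ τ_Y:
  U = ∅: f^{-1}(U) = ∅ ∈ τ_X ✓.
  U = {49}: f^{-1}(U) = {p80, p81, p82} ∈ τ_X ✓.
  U = {50}: f^{-1}(U) = ∅ ∈ τ_X ✓.
  U = {49, 50}: f^{-1}(U) = {p80, p81, p82} ∈ τ_X ✓.
Every preimage lies in τ_X, so f IS continuous.


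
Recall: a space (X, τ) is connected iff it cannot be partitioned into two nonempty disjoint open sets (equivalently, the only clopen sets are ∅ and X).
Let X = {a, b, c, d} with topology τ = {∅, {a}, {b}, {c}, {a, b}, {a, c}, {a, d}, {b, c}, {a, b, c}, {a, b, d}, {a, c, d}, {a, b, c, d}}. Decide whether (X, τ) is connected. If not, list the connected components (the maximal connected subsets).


(X, τ) is disconnected; components = [{b}, {c}, {a, d}].

Find clopen sets (U ∈ τ with X ∖ U ∈ τ):
  U = ∅, X ∖ U = {a, b, c, d} — both open, so U is clopen.
  U = {b}, X ∖ U = {a, c, d} — both open, so U is clopen.
  U = {c}, X ∖ U = {a, b, d} — both open, so U is clopen.
  U = {a, d}, X ∖ U = {b, c} — both open, so U is clopen.
  U = {b, c}, X ∖ U = {a, d} — both open, so U is clopen.
  U = {a, b, d}, X ∖ U = {c} — both open, so U is clopen.
  U = {a, c, d}, X ∖ U = {b} — both open, so U is clopen.
  U = {a, b, c, d}, X ∖ U = ∅ — both open, so U is clopen.
Nontrivial clopen(s) exist: e.g. {c}. So (X, τ) is disconnected.
Compute connected components by grouping points that agree on all clopens:
  component: {b}
  component: {c}
  component: {a, d}


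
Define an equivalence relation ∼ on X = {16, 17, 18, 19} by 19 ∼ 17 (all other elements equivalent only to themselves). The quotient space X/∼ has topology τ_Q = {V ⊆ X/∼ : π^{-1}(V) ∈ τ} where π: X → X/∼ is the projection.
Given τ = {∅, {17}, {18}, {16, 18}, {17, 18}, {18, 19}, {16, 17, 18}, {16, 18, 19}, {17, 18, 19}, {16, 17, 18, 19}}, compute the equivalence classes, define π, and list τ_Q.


X/∼ = {[16], [17=19], [18]}; |τ_Q| = 5.

Equivalence classes: [16], [17=19], [18].
Quotient map π: X → X/∼ sends 16 ↦ [16], 17 ↦ [17=19], 18 ↦ [18], 19 ↦ [17=19].
For each subset V ⊆ X/∼, compute π^{-1}(V) ⊆ X and check whether π^{-1}(V) ∈ τ. V is open in τ_Q iff π^{-1}(V) ∈ τ.
  V = {}: π^{-1}(V) = ∅ ∈ τ ✓.
  V = {[16]}: π^{-1}(V) = {16} ∉ τ ✗.
  V = {[17=19]}: π^{-1}(V) = {17, 19} ∉ τ ✗.
  V = {[16], [17=19]}: π^{-1}(V) = {16, 17, 19} ∉ τ ✗.
  V = {[18]}: π^{-1}(V) = {18} ∈ τ ✓.
  V = {[16], [18]}: π^{-1}(V) = {16, 18} ∈ τ ✓.
  V = {[17=19], [18]}: π^{-1}(V) = {17, 18, 19} ∈ τ ✓.
  V = {[16], [17=19], [18]}: π^{-1}(V) = {16, 17, 18, 19} ∈ τ ✓.
Open sets in the quotient: τ_Q = {{}, {[18]}, {[16], [18]}, {[17=19], [18]}, {[16], [17=19], [18]}} (5 elements).


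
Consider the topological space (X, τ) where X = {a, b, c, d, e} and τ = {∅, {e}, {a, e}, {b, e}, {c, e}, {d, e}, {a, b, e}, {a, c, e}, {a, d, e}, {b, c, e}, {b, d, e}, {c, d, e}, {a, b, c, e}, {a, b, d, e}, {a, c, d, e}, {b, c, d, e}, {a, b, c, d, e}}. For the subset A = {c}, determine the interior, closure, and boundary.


int(A) = ∅, cl(A) = {c}, ∂A = {c}.

Closed sets in (X, τ) are complements of opens:
  closed(X, τ) = {∅, {a}, {b}, {c}, {d}, {a, b}, {a, c}, {a, d}, {b, c}, {b, d}, {c, d}, {a, b, c}, {a, b, d}, {a, c, d}, {b, c, d}, {a, b, c, d}, {a, b, c, d, e}}.
int(A) = ⋃ {U ∈ τ : U ⊆ A}. Opens contained in A: ∅.
Taking the union of these: int(A) = ∅.
cl(A) = ⋂ {C closed : A ⊆ C}. Closed sets containing A: {c}, {a, c}, {b, c}, {c, d}, {a, b, c}, {a, c, d}, {b, c, d}, {a, b, c, d}, {a, b, c, d, e}.
Intersecting these: cl(A) = {c}.
∂A = cl(A) ∖ int(A) = {c} ∖ ∅ = {c}.


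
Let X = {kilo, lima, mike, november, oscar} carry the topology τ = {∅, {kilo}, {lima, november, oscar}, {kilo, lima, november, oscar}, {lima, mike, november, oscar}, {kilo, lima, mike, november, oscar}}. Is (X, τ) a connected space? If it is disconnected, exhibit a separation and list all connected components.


(X, τ) is disconnected; components = [{kilo}, {lima, mike, november, oscar}].

Find clopen sets (U ∈ τ with X ∖ U ∈ τ):
  U = ∅, X ∖ U = {kilo, lima, mike, november, oscar} — both open, so U is clopen.
  U = {kilo}, X ∖ U = {lima, mike, november, oscar} — both open, so U is clopen.
  U = {lima, mike, november, oscar}, X ∖ U = {kilo} — both open, so U is clopen.
  U = {kilo, lima, mike, november, oscar}, X ∖ U = ∅ — both open, so U is clopen.
Nontrivial clopen(s) exist: e.g. {lima, mike, november, oscar}. So (X, τ) is disconnected.
Compute connected components by grouping points that agree on all clopens:
  component: {kilo}
  component: {lima, mike, november, oscar}


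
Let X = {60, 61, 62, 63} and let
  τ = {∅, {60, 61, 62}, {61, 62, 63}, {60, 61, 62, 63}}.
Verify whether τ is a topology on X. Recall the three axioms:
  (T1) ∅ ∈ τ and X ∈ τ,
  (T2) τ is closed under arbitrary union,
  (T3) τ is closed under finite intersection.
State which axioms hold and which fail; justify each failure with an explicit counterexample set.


τ is NOT a topology on X.

Axiom (T1): ∅ ∈ τ? Yes; X ∈ τ? Yes.
Axiom (T2/T3): check pairwise unions and intersections of members of τ.
Counterexample for (T3): {60, 61, 62} ∩ {61, 62, 63} = {61, 62} ∉ τ. Therefore τ is NOT a topology.


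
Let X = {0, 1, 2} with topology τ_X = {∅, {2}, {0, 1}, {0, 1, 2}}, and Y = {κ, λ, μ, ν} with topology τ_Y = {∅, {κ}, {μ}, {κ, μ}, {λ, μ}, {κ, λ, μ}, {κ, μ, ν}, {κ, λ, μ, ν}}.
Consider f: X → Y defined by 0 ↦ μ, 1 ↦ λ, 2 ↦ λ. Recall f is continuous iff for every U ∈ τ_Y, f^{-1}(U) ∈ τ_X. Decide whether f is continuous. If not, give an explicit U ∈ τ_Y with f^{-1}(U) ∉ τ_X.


f is NOT continuous.

Compute f^{-1}(U) for each U ∈ τ_Y:
  U = ∅: f^{-1}(U) = ∅ ∈ τ_X ✓.
  U = {κ}: f^{-1}(U) = ∅ ∈ τ_X ✓.
  U = {μ}: f^{-1}(U) = {0} ∉ τ_X ✗.
  U = {κ, μ}: f^{-1}(U) = {0} ∉ τ_X ✗.
  U = {λ, μ}: f^{-1}(U) = {0, 1, 2} ∈ τ_X ✓.
  U = {κ, λ, μ}: f^{-1}(U) = {0, 1, 2} ∈ τ_X ✓.
  U = {κ, μ, ν}: f^{-1}(U) = {0} ∉ τ_X ✗.
  U = {κ, λ, μ, ν}: f^{-1}(U) = {0, 1, 2} ∈ τ_X ✓.
Found U = {μ} with f^{-1}(U) = {0} not in τ_X. Therefore f is NOT continuous.


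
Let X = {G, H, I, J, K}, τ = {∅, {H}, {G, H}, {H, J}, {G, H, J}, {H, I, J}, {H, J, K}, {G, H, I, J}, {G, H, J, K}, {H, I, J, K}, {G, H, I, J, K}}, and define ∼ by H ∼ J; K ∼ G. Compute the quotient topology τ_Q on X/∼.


X/∼ = {[G=K], [H=J], [I]}; |τ_Q| = 5.

Equivalence classes: [G=K], [H=J], [I].
Quotient map π: X → X/∼ sends G ↦ [G=K], H ↦ [H=J], I ↦ [I], J ↦ [H=J], K ↦ [G=K].
For each subset V ⊆ X/∼, compute π^{-1}(V) ⊆ X and check whether π^{-1}(V) ∈ τ. V is open in τ_Q iff π^{-1}(V) ∈ τ.
  V = {}: π^{-1}(V) = ∅ ∈ τ ✓.
  V = {[G=K]}: π^{-1}(V) = {G, K} ∉ τ ✗.
  V = {[H=J]}: π^{-1}(V) = {H, J} ∈ τ ✓.
  V = {[G=K], [H=J]}: π^{-1}(V) = {G, H, J, K} ∈ τ ✓.
  V = {[I]}: π^{-1}(V) = {I} ∉ τ ✗.
  V = {[G=K], [I]}: π^{-1}(V) = {G, I, K} ∉ τ ✗.
  V = {[H=J], [I]}: π^{-1}(V) = {H, I, J} ∈ τ ✓.
  V = {[G=K], [H=J], [I]}: π^{-1}(V) = {G, H, I, J, K} ∈ τ ✓.
Open sets in the quotient: τ_Q = {{}, {[H=J]}, {[G=K], [H=J]}, {[H=J], [I]}, {[G=K], [H=J], [I]}} (5 elements).


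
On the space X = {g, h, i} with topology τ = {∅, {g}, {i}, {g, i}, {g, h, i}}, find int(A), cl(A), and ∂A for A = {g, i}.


int(A) = {g, i}, cl(A) = {g, h, i}, ∂A = {h}.

Closed sets in (X, τ) are complements of opens:
  closed(X, τ) = {∅, {h}, {g, h}, {h, i}, {g, h, i}}.
int(A) = ⋃ {U ∈ τ : U ⊆ A}. Opens contained in A: ∅, {g}, {i}, {g, i}.
Taking the union of these: int(A) = {g, i}.
cl(A) = ⋂ {C closed : A ⊆ C}. Closed sets containing A: {g, h, i}.
Intersecting these: cl(A) = {g, h, i}.
∂A = cl(A) ∖ int(A) = {g, h, i} ∖ {g, i} = {h}.


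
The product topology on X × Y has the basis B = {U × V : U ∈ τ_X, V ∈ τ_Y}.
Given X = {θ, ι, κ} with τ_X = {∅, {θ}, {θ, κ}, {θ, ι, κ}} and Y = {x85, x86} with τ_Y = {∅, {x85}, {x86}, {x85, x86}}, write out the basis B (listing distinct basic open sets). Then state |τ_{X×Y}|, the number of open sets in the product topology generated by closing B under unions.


Basis B = {∅ × ∅, {θ} × {x85}, {θ} × {x86}, {θ} × {x85, x86}, {θ, κ} × {x85}, {θ, κ} × {x86}, {θ, ι, κ} × {x85}, {θ, ι, κ} × {x86}, {θ, κ} × {x85, x86}, {θ, ι, κ} × {x85, x86}}; |τ_{X×Y}| = 16.

Enumerate products U × V with U ∈ τ_X, V ∈ τ_Y (deduplicated):
  ∅ × ∅ = {} (∅)
  {θ} × {x85} = {(θ,x85)}
  {θ} × {x86} = {(θ,x86)}
  {θ} × {x85, x86} = {(θ,x85), (θ,x86)}
  {θ, κ} × {x85} = {(θ,x85), (κ,x85)}
  {θ, κ} × {x86} = {(θ,x86), (κ,x86)}
  {θ, ι, κ} × {x85} = {(θ,x85), (ι,x85), (κ,x85)}
  {θ, ι, κ} × {x86} = {(θ,x86), (ι,x86), (κ,x86)}
  {θ, κ} × {x85, x86} = {(θ,x85), (θ,x86), (κ,x85), (κ,x86)}
  {θ, ι, κ} × {x85, x86} = {(θ,x85), (θ,x86), (ι,x85), (ι,x86), (κ,x85), (κ,x86)}
These 10 distinct sets form the basis B.
Close under arbitrary unions to get τ_{X×Y}; counting gives |τ_{X×Y}| = 16.


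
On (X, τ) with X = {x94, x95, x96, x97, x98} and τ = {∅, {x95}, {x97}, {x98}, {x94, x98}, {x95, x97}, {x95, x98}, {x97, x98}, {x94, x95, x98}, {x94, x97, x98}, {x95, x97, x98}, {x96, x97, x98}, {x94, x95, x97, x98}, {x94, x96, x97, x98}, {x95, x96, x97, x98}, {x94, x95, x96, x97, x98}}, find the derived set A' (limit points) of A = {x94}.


A' = ∅

For each x ∈ X, list the open sets U ∈ τ with x ∈ U, then check whether U ∩ (A ∖ {x}) ≠ ∅ for every such U.
  x = x94: open {x94, x98} ∋ x has {x94, x98} ∩ (A ∖ {x94}) = ∅, so x is NOT a limit point.
  x = x95: open {x95} ∋ x has {x95} ∩ (A ∖ {x95}) = ∅, so x is NOT a limit point.
  x = x96: open {x96, x97, x98} ∋ x has {x96, x97, x98} ∩ (A ∖ {x96}) = ∅, so x is NOT a limit point.
  x = x97: open {x97} ∋ x has {x97} ∩ (A ∖ {x97}) = ∅, so x is NOT a limit point.
  x = x98: open {x98} ∋ x has {x98} ∩ (A ∖ {x98}) = ∅, so x is NOT a limit point.
Collecting: A' = ∅.


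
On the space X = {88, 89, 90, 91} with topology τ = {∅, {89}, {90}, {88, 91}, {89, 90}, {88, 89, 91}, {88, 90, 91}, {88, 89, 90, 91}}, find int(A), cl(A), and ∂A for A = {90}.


int(A) = {90}, cl(A) = {90}, ∂A = ∅.

Closed sets in (X, τ) are complements of opens:
  closed(X, τ) = {∅, {89}, {90}, {88, 91}, {89, 90}, {88, 89, 91}, {88, 90, 91}, {88, 89, 90, 91}}.
int(A) = ⋃ {U ∈ τ : U ⊆ A}. Opens contained in A: ∅, {90}.
Taking the union of these: int(A) = {90}.
cl(A) = ⋂ {C closed : A ⊆ C}. Closed sets containing A: {90}, {89, 90}, {88, 90, 91}, {88, 89, 90, 91}.
Intersecting these: cl(A) = {90}.
∂A = cl(A) ∖ int(A) = {90} ∖ {90} = ∅.


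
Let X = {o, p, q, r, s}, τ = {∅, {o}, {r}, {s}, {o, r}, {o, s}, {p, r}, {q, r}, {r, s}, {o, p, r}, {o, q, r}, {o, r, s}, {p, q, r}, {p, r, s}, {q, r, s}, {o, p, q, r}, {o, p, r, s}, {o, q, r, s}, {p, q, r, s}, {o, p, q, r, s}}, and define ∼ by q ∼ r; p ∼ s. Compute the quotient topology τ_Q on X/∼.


X/∼ = {[o], [p=s], [q=r]}; |τ_Q| = 6.

Equivalence classes: [o], [p=s], [q=r].
Quotient map π: X → X/∼ sends o ↦ [o], p ↦ [p=s], q ↦ [q=r], r ↦ [q=r], s ↦ [p=s].
For each subset V ⊆ X/∼, compute π^{-1}(V) ⊆ X and check whether π^{-1}(V) ∈ τ. V is open in τ_Q iff π^{-1}(V) ∈ τ.
  V = {}: π^{-1}(V) = ∅ ∈ τ ✓.
  V = {[o]}: π^{-1}(V) = {o} ∈ τ ✓.
  V = {[p=s]}: π^{-1}(V) = {p, s} ∉ τ ✗.
  V = {[o], [p=s]}: π^{-1}(V) = {o, p, s} ∉ τ ✗.
  V = {[q=r]}: π^{-1}(V) = {q, r} ∈ τ ✓.
  V = {[o], [q=r]}: π^{-1}(V) = {o, q, r} ∈ τ ✓.
  V = {[p=s], [q=r]}: π^{-1}(V) = {p, q, r, s} ∈ τ ✓.
  V = {[o], [p=s], [q=r]}: π^{-1}(V) = {o, p, q, r, s} ∈ τ ✓.
Open sets in the quotient: τ_Q = {{}, {[o]}, {[q=r]}, {[o], [q=r]}, {[p=s], [q=r]}, {[o], [p=s], [q=r]}} (6 elements).


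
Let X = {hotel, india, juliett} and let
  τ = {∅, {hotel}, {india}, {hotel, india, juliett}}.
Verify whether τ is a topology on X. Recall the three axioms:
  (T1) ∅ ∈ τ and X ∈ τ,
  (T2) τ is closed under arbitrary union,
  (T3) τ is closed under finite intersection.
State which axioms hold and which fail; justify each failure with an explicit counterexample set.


τ is NOT a topology on X.

Axiom (T1): ∅ ∈ τ? Yes; X ∈ τ? Yes.
Axiom (T2/T3): check pairwise unions and intersections of members of τ.
Counterexample for (T2): {hotel} ∪ {india} = {hotel, india} ∉ τ. Therefore τ is NOT a topology.


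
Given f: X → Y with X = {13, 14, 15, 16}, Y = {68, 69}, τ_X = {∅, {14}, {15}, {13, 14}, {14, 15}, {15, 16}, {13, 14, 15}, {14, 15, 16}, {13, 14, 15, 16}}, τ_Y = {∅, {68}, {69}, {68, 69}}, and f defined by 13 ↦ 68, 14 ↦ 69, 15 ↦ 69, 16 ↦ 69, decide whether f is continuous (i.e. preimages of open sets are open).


f is NOT continuous.

Compute f^{-1}(U) for each U ∈ τ_Y:
  U = ∅: f^{-1}(U) = ∅ ∈ τ_X ✓.
  U = {68}: f^{-1}(U) = {13} ∉ τ_X ✗.
  U = {69}: f^{-1}(U) = {14, 15, 16} ∈ τ_X ✓.
  U = {68, 69}: f^{-1}(U) = {13, 14, 15, 16} ∈ τ_X ✓.
Found U = {68} with f^{-1}(U) = {13} not in τ_X. Therefore f is NOT continuous.


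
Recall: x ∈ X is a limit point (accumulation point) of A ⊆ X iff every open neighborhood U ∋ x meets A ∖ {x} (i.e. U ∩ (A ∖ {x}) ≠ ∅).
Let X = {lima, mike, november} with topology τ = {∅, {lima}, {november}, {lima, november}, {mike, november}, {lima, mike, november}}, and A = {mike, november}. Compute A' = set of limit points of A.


A' = {mike}

For each x ∈ X, list the open sets U ∈ τ with x ∈ U, then check whether U ∩ (A ∖ {x}) ≠ ∅ for every such U.
  x = lima: open {lima} ∋ x has {lima} ∩ (A ∖ {lima}) = ∅, so x is NOT a limit point.
  x = mike: opens ∋ x are {mike, november}, {lima, mike, november}; each meets A ∖ {mike}, so x IS a limit point.
  x = november: open {november} ∋ x has {november} ∩ (A ∖ {november}) = ∅, so x is NOT a limit point.
Collecting: A' = {mike}.


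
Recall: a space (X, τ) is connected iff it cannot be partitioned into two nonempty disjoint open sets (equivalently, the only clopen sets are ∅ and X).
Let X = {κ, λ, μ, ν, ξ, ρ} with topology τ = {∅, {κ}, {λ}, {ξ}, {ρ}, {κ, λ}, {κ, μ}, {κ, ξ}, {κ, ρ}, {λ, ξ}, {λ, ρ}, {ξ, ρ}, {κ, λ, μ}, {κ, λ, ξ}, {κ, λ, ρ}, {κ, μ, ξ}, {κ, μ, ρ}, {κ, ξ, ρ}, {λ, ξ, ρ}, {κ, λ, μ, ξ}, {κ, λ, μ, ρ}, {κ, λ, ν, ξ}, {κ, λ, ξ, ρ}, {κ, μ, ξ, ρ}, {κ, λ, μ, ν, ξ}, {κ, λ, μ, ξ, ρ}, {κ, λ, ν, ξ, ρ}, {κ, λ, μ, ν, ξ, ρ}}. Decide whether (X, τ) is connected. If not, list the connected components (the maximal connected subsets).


(X, τ) is disconnected; components = [{ρ}, {κ, λ, μ, ν, ξ}].

Find clopen sets (U ∈ τ with X ∖ U ∈ τ):
  U = ∅, X ∖ U = {κ, λ, μ, ν, ξ, ρ} — both open, so U is clopen.
  U = {ρ}, X ∖ U = {κ, λ, μ, ν, ξ} — both open, so U is clopen.
  U = {κ, λ, μ, ν, ξ}, X ∖ U = {ρ} — both open, so U is clopen.
  U = {κ, λ, μ, ν, ξ, ρ}, X ∖ U = ∅ — both open, so U is clopen.
Nontrivial clopen(s) exist: e.g. {κ, λ, μ, ν, ξ}. So (X, τ) is disconnected.
Compute connected components by grouping points that agree on all clopens:
  component: {ρ}
  component: {κ, λ, μ, ν, ξ}


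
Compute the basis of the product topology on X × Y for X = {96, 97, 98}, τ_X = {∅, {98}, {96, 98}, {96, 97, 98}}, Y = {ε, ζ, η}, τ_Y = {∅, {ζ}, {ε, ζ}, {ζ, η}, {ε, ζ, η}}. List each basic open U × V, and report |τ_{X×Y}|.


Basis B = {∅ × ∅, {98} × {ζ}, {96, 98} × {ζ}, {98} × {ε, ζ}, {98} × {ζ, η}, {96, 97, 98} × {ζ}, {98} × {ε, ζ, η}, {96, 98} × {ε, ζ}, {96, 98} × {ζ, η}, {96, 98} × {ε, ζ, η}, {96, 97, 98} × {ε, ζ}, {96, 97, 98} × {ζ, η}, {96, 97, 98} × {ε, ζ, η}}; |τ_{X×Y}| = 30.

Enumerate products U × V with U ∈ τ_X, V ∈ τ_Y (deduplicated):
  ∅ × ∅ = {} (∅)
  {98} × {ζ} = {(98,ζ)}
  {96, 98} × {ζ} = {(96,ζ), (98,ζ)}
  {98} × {ε, ζ} = {(98,ε), (98,ζ)}
  {98} × {ζ, η} = {(98,ζ), (98,η)}
  {96, 97, 98} × {ζ} = {(96,ζ), (97,ζ), (98,ζ)}
  {98} × {ε, ζ, η} = {(98,ε), (98,ζ), (98,η)}
  {96, 98} × {ε, ζ} = {(96,ε), (96,ζ), (98,ε), (98,ζ)}
  {96, 98} × {ζ, η} = {(96,ζ), (96,η), (98,ζ), (98,η)}
  {96, 98} × {ε, ζ, η} = {(96,ε), (96,ζ), (96,η), (98,ε), (98,ζ), (98,η)}
  {96, 97, 98} × {ε, ζ} = {(96,ε), (96,ζ), (97,ε), (97,ζ), (98,ε), (98,ζ)}
  {96, 97, 98} × {ζ, η} = {(96,ζ), (96,η), (97,ζ), (97,η), (98,ζ), (98,η)}
  {96, 97, 98} × {ε, ζ, η} = {(96,ε), (96,ζ), (96,η), (97,ε), (97,ζ), (97,η), (98,ε), (98,ζ), (98,η)}
These 13 distinct sets form the basis B.
Close under arbitrary unions to get τ_{X×Y}; counting gives |τ_{X×Y}| = 30.


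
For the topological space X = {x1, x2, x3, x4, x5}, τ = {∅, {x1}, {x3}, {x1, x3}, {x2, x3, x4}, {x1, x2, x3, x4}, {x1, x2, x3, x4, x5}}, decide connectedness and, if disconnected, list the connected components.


(X, τ) is connected.

Find clopen sets (U ∈ τ with X ∖ U ∈ τ):
  U = ∅, X ∖ U = {x1, x2, x3, x4, x5} — both open, so U is clopen.
  U = {x1, x2, x3, x4, x5}, X ∖ U = ∅ — both open, so U is clopen.
Only trivial clopens (∅ and X) exist, so (X, τ) is connected.
Compute connected components by grouping points that agree on all clopens:
  component: {x1, x2, x3, x4, x5}


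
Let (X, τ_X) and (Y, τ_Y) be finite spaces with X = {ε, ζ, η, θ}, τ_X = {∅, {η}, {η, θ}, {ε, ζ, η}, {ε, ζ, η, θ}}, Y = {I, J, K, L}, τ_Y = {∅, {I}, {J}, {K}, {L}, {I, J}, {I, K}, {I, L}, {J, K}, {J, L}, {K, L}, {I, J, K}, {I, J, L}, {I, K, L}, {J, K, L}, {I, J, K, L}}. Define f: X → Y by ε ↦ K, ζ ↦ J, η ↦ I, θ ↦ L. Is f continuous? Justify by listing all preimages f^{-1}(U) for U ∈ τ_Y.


f is NOT continuous.

Compute f^{-1}(U) for each U ∈ τ_Y:
  U = ∅: f^{-1}(U) = ∅ ∈ τ_X ✓.
  U = {I}: f^{-1}(U) = {η} ∈ τ_X ✓.
  U = {J}: f^{-1}(U) = {ζ} ∉ τ_X ✗.
  U = {K}: f^{-1}(U) = {ε} ∉ τ_X ✗.
  U = {L}: f^{-1}(U) = {θ} ∉ τ_X ✗.
  U = {I, J}: f^{-1}(U) = {ζ, η} ∉ τ_X ✗.
  U = {I, K}: f^{-1}(U) = {ε, η} ∉ τ_X ✗.
  U = {I, L}: f^{-1}(U) = {η, θ} ∈ τ_X ✓.
  U = {J, K}: f^{-1}(U) = {ε, ζ} ∉ τ_X ✗.
  U = {J, L}: f^{-1}(U) = {ζ, θ} ∉ τ_X ✗.
  U = {K, L}: f^{-1}(U) = {ε, θ} ∉ τ_X ✗.
  U = {I, J, K}: f^{-1}(U) = {ε, ζ, η} ∈ τ_X ✓.
  U = {I, J, L}: f^{-1}(U) = {ζ, η, θ} ∉ τ_X ✗.
  U = {I, K, L}: f^{-1}(U) = {ε, η, θ} ∉ τ_X ✗.
  U = {J, K, L}: f^{-1}(U) = {ε, ζ, θ} ∉ τ_X ✗.
  U = {I, J, K, L}: f^{-1}(U) = {ε, ζ, η, θ} ∈ τ_X ✓.
Found U = {J} with f^{-1}(U) = {ζ} not in τ_X. Therefore f is NOT continuous.


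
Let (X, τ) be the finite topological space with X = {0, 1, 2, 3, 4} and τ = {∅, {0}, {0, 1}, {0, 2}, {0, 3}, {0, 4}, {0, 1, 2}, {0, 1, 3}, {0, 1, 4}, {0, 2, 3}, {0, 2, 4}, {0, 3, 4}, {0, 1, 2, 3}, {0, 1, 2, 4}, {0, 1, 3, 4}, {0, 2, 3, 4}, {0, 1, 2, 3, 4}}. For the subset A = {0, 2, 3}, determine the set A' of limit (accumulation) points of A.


A' = {1, 2, 3, 4}

For each x ∈ X, list the open sets U ∈ τ with x ∈ U, then check whether U ∩ (A ∖ {x}) ≠ ∅ for every such U.
  x = 0: open {0} ∋ x has {0} ∩ (A ∖ {0}) = ∅, so x is NOT a limit point.
  x = 1: opens ∋ x are {0, 1}, {0, 1, 2}, {0, 1, 3}, {0, 1, 4}, {0, 1, 2, 3}, {0, 1, 2, 4}, {0, 1, 3, 4}, {0, 1, 2, 3, 4}; each meets A ∖ {1}, so x IS a limit point.
  x = 2: opens ∋ x are {0, 2}, {0, 1, 2}, {0, 2, 3}, {0, 2, 4}, {0, 1, 2, 3}, {0, 1, 2, 4}, {0, 2, 3, 4}, {0, 1, 2, 3, 4}; each meets A ∖ {2}, so x IS a limit point.
  x = 3: opens ∋ x are {0, 3}, {0, 1, 3}, {0, 2, 3}, {0, 3, 4}, {0, 1, 2, 3}, {0, 1, 3, 4}, {0, 2, 3, 4}, {0, 1, 2, 3, 4}; each meets A ∖ {3}, so x IS a limit point.
  x = 4: opens ∋ x are {0, 4}, {0, 1, 4}, {0, 2, 4}, {0, 3, 4}, {0, 1, 2, 4}, {0, 1, 3, 4}, {0, 2, 3, 4}, {0, 1, 2, 3, 4}; each meets A ∖ {4}, so x IS a limit point.
Collecting: A' = {1, 2, 3, 4}.


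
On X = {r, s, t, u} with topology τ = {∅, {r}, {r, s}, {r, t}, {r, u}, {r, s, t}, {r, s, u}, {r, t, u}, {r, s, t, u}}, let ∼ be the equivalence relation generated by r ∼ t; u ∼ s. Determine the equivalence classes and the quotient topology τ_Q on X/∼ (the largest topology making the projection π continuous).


X/∼ = {[r=t], [s=u]}; |τ_Q| = 3.

Equivalence classes: [r=t], [s=u].
Quotient map π: X → X/∼ sends r ↦ [r=t], s ↦ [s=u], t ↦ [r=t], u ↦ [s=u].
For each subset V ⊆ X/∼, compute π^{-1}(V) ⊆ X and check whether π^{-1}(V) ∈ τ. V is open in τ_Q iff π^{-1}(V) ∈ τ.
  V = {}: π^{-1}(V) = ∅ ∈ τ ✓.
  V = {[r=t]}: π^{-1}(V) = {r, t} ∈ τ ✓.
  V = {[s=u]}: π^{-1}(V) = {s, u} ∉ τ ✗.
  V = {[r=t], [s=u]}: π^{-1}(V) = {r, s, t, u} ∈ τ ✓.
Open sets in the quotient: τ_Q = {{}, {[r=t]}, {[r=t], [s=u]}} (3 elements).


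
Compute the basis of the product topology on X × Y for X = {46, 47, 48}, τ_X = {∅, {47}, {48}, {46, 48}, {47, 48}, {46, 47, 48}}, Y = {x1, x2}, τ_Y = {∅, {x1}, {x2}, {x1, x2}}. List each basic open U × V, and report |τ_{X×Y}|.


Basis B = {∅ × ∅, {47} × {x1}, {47} × {x2}, {48} × {x1}, {48} × {x2}, {46, 48} × {x1}, {46, 48} × {x2}, {47} × {x1, x2}, {47, 48} × {x1}, {47, 48} × {x2}, {48} × {x1, x2}, {46, 47, 48} × {x1}, {46, 47, 48} × {x2}, {46, 48} × {x1, x2}, {47, 48} × {x1, x2}, {46, 47, 48} × {x1, x2}}; |τ_{X×Y}| = 36.

Enumerate products U × V with U ∈ τ_X, V ∈ τ_Y (deduplicated):
  ∅ × ∅ = {} (∅)
  {47} × {x1} = {(47,x1)}
  {47} × {x2} = {(47,x2)}
  {48} × {x1} = {(48,x1)}
  {48} × {x2} = {(48,x2)}
  {46, 48} × {x1} = {(46,x1), (48,x1)}
  {46, 48} × {x2} = {(46,x2), (48,x2)}
  {47} × {x1, x2} = {(47,x1), (47,x2)}
  {47, 48} × {x1} = {(47,x1), (48,x1)}
  {47, 48} × {x2} = {(47,x2), (48,x2)}
  {48} × {x1, x2} = {(48,x1), (48,x2)}
  {46, 47, 48} × {x1} = {(46,x1), (47,x1), (48,x1)}
  {46, 47, 48} × {x2} = {(46,x2), (47,x2), (48,x2)}
  {46, 48} × {x1, x2} = {(46,x1), (46,x2), (48,x1), (48,x2)}
  {47, 48} × {x1, x2} = {(47,x1), (47,x2), (48,x1), (48,x2)}
  {46, 47, 48} × {x1, x2} = {(46,x1), (46,x2), (47,x1), (47,x2), (48,x1), (48,x2)}
These 16 distinct sets form the basis B.
Close under arbitrary unions to get τ_{X×Y}; counting gives |τ_{X×Y}| = 36.


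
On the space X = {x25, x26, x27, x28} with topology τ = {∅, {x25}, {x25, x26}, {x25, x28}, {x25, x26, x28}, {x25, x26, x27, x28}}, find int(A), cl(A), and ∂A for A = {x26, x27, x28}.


int(A) = ∅, cl(A) = {x26, x27, x28}, ∂A = {x26, x27, x28}.

Closed sets in (X, τ) are complements of opens:
  closed(X, τ) = {∅, {x27}, {x26, x27}, {x27, x28}, {x26, x27, x28}, {x25, x26, x27, x28}}.
int(A) = ⋃ {U ∈ τ : U ⊆ A}. Opens contained in A: ∅.
Taking the union of these: int(A) = ∅.
cl(A) = ⋂ {C closed : A ⊆ C}. Closed sets containing A: {x26, x27, x28}, {x25, x26, x27, x28}.
Intersecting these: cl(A) = {x26, x27, x28}.
∂A = cl(A) ∖ int(A) = {x26, x27, x28} ∖ ∅ = {x26, x27, x28}.


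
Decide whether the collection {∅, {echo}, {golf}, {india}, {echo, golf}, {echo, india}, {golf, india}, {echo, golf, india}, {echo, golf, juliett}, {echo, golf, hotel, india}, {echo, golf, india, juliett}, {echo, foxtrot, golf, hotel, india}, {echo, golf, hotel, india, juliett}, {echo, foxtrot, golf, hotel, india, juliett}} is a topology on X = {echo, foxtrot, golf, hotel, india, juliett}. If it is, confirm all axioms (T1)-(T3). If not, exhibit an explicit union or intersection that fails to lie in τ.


τ IS a topology on X.

Axiom (T1): ∅ ∈ τ? Yes; X ∈ τ? Yes.
Axiom (T2/T3): check pairwise unions and intersections of members of τ.
All pairwise intersections and unions checked — each lies in τ. Therefore τ satisfies (T1), (T2), (T3): it IS a topology on X.


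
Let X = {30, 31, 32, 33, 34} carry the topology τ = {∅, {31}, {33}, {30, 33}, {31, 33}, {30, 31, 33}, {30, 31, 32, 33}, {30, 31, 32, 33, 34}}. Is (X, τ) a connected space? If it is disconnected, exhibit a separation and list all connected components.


(X, τ) is connected.

Find clopen sets (U ∈ τ with X ∖ U ∈ τ):
  U = ∅, X ∖ U = {30, 31, 32, 33, 34} — both open, so U is clopen.
  U = {30, 31, 32, 33, 34}, X ∖ U = ∅ — both open, so U is clopen.
Only trivial clopens (∅ and X) exist, so (X, τ) is connected.
Compute connected components by grouping points that agree on all clopens:
  component: {30, 31, 32, 33, 34}


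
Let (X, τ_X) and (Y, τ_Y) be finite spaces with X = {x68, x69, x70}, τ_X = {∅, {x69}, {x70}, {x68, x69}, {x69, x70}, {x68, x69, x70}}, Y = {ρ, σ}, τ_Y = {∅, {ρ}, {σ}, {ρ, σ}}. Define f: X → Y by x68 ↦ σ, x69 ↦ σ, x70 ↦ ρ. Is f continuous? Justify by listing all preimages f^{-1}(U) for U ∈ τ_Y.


f IS continuous.

Compute f^{-1}(U) for each U ∈ τ_Y:
  U = ∅: f^{-1}(U) = ∅ ∈ τ_X ✓.
  U = {ρ}: f^{-1}(U) = {x70} ∈ τ_X ✓.
  U = {σ}: f^{-1}(U) = {x68, x69} ∈ τ_X ✓.
  U = {ρ, σ}: f^{-1}(U) = {x68, x69, x70} ∈ τ_X ✓.
Every preimage lies in τ_X, so f IS continuous.


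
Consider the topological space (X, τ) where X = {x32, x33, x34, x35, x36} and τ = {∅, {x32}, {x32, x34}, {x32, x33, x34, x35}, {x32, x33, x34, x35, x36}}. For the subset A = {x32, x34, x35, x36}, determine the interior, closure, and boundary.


int(A) = {x32, x34}, cl(A) = {x32, x33, x34, x35, x36}, ∂A = {x33, x35, x36}.

Closed sets in (X, τ) are complements of opens:
  closed(X, τ) = {∅, {x36}, {x33, x35, x36}, {x33, x34, x35, x36}, {x32, x33, x34, x35, x36}}.
int(A) = ⋃ {U ∈ τ : U ⊆ A}. Opens contained in A: ∅, {x32}, {x32, x34}.
Taking the union of these: int(A) = {x32, x34}.
cl(A) = ⋂ {C closed : A ⊆ C}. Closed sets containing A: {x32, x33, x34, x35, x36}.
Intersecting these: cl(A) = {x32, x33, x34, x35, x36}.
∂A = cl(A) ∖ int(A) = {x32, x33, x34, x35, x36} ∖ {x32, x34} = {x33, x35, x36}.


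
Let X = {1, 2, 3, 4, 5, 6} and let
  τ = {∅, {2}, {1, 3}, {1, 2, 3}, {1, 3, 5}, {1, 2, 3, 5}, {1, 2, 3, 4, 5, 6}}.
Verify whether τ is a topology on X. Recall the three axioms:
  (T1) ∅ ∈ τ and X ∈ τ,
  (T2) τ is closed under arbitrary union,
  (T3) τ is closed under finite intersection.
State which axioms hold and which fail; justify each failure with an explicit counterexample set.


τ IS a topology on X.

Axiom (T1): ∅ ∈ τ? Yes; X ∈ τ? Yes.
Axiom (T2/T3): check pairwise unions and intersections of members of τ.
All pairwise intersections and unions checked — each lies in τ. Therefore τ satisfies (T1), (T2), (T3): it IS a topology on X.


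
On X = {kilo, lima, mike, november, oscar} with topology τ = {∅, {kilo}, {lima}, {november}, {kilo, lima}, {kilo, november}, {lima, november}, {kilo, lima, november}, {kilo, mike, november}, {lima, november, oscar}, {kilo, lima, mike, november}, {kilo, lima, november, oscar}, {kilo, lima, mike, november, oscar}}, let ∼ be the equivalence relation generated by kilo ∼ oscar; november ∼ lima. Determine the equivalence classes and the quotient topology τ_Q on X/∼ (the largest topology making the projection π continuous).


X/∼ = {[kilo=oscar], [lima=november], [mike]}; |τ_Q| = 4.

Equivalence classes: [kilo=oscar], [lima=november], [mike].
Quotient map π: X → X/∼ sends kilo ↦ [kilo=oscar], lima ↦ [lima=november], mike ↦ [mike], november ↦ [lima=november], oscar ↦ [kilo=oscar].
For each subset V ⊆ X/∼, compute π^{-1}(V) ⊆ X and check whether π^{-1}(V) ∈ τ. V is open in τ_Q iff π^{-1}(V) ∈ τ.
  V = {}: π^{-1}(V) = ∅ ∈ τ ✓.
  V = {[kilo=oscar]}: π^{-1}(V) = {kilo, oscar} ∉ τ ✗.
  V = {[lima=november]}: π^{-1}(V) = {lima, november} ∈ τ ✓.
  V = {[kilo=oscar], [lima=november]}: π^{-1}(V) = {kilo, lima, november, oscar} ∈ τ ✓.
  V = {[mike]}: π^{-1}(V) = {mike} ∉ τ ✗.
  V = {[kilo=oscar], [mike]}: π^{-1}(V) = {kilo, mike, oscar} ∉ τ ✗.
  V = {[lima=november], [mike]}: π^{-1}(V) = {lima, mike, november} ∉ τ ✗.
  V = {[kilo=oscar], [lima=november], [mike]}: π^{-1}(V) = {kilo, lima, mike, november, oscar} ∈ τ ✓.
Open sets in the quotient: τ_Q = {{}, {[lima=november]}, {[kilo=oscar], [lima=november]}, {[kilo=oscar], [lima=november], [mike]}} (4 elements).


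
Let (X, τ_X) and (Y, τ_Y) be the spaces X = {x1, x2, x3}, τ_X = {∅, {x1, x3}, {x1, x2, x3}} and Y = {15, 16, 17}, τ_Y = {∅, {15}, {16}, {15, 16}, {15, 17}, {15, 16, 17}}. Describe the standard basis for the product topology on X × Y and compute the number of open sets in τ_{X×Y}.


Basis B = {∅ × ∅, {x1, x3} × {15}, {x1, x3} × {16}, {x1, x2, x3} × {15}, {x1, x2, x3} × {16}, {x1, x3} × {15, 16}, {x1, x3} × {15, 17}, {x1, x3} × {15, 16, 17}, {x1, x2, x3} × {15, 16}, {x1, x2, x3} × {15, 17}, {x1, x2, x3} × {15, 16, 17}}; |τ_{X×Y}| = 18.

Enumerate products U × V with U ∈ τ_X, V ∈ τ_Y (deduplicated):
  ∅ × ∅ = {} (∅)
  {x1, x3} × {15} = {(x1,15), (x3,15)}
  {x1, x3} × {16} = {(x1,16), (x3,16)}
  {x1, x2, x3} × {15} = {(x1,15), (x2,15), (x3,15)}
  {x1, x2, x3} × {16} = {(x1,16), (x2,16), (x3,16)}
  {x1, x3} × {15, 16} = {(x1,15), (x1,16), (x3,15), (x3,16)}
  {x1, x3} × {15, 17} = {(x1,15), (x1,17), (x3,15), (x3,17)}
  {x1, x3} × {15, 16, 17} = {(x1,15), (x1,16), (x1,17), (x3,15), (x3,16), (x3,17)}
  {x1, x2, x3} × {15, 16} = {(x1,15), (x1,16), (x2,15), (x2,16), (x3,15), (x3,16)}
  {x1, x2, x3} × {15, 17} = {(x1,15), (x1,17), (x2,15), (x2,17), (x3,15), (x3,17)}
  {x1, x2, x3} × {15, 16, 17} = {(x1,15), (x1,16), (x1,17), (x2,15), (x2,16), (x2,17), (x3,15), (x3,16), (x3,17)}
These 11 distinct sets form the basis B.
Close under arbitrary unions to get τ_{X×Y}; counting gives |τ_{X×Y}| = 18.


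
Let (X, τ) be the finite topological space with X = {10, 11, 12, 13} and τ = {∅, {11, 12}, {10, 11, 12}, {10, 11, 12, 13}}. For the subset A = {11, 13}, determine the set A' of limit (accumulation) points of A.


A' = {10, 12, 13}

For each x ∈ X, list the open sets U ∈ τ with x ∈ U, then check whether U ∩ (A ∖ {x}) ≠ ∅ for every such U.
  x = 10: opens ∋ x are {10, 11, 12}, {10, 11, 12, 13}; each meets A ∖ {10}, so x IS a limit point.
  x = 11: open {11, 12} ∋ x has {11, 12} ∩ (A ∖ {11}) = ∅, so x is NOT a limit point.
  x = 12: opens ∋ x are {11, 12}, {10, 11, 12}, {10, 11, 12, 13}; each meets A ∖ {12}, so x IS a limit point.
  x = 13: opens ∋ x are {10, 11, 12, 13}; each meets A ∖ {13}, so x IS a limit point.
Collecting: A' = {10, 12, 13}.


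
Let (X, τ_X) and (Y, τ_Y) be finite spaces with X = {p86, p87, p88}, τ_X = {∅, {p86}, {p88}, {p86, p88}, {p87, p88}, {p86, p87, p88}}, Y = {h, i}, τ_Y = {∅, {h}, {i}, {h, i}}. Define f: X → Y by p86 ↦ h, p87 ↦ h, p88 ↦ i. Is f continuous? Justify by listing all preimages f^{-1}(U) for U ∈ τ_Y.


f is NOT continuous.

Compute f^{-1}(U) for each U ∈ τ_Y:
  U = ∅: f^{-1}(U) = ∅ ∈ τ_X ✓.
  U = {h}: f^{-1}(U) = {p86, p87} ∉ τ_X ✗.
  U = {i}: f^{-1}(U) = {p88} ∈ τ_X ✓.
  U = {h, i}: f^{-1}(U) = {p86, p87, p88} ∈ τ_X ✓.
Found U = {h} with f^{-1}(U) = {p86, p87} not in τ_X. Therefore f is NOT continuous.


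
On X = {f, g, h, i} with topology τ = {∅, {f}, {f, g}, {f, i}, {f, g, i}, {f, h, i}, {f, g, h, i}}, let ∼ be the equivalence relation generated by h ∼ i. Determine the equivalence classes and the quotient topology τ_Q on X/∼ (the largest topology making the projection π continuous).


X/∼ = {[f], [g], [h=i]}; |τ_Q| = 5.

Equivalence classes: [f], [g], [h=i].
Quotient map π: X → X/∼ sends f ↦ [f], g ↦ [g], h ↦ [h=i], i ↦ [h=i].
For each subset V ⊆ X/∼, compute π^{-1}(V) ⊆ X and check whether π^{-1}(V) ∈ τ. V is open in τ_Q iff π^{-1}(V) ∈ τ.
  V = {}: π^{-1}(V) = ∅ ∈ τ ✓.
  V = {[f]}: π^{-1}(V) = {f} ∈ τ ✓.
  V = {[g]}: π^{-1}(V) = {g} ∉ τ ✗.
  V = {[f], [g]}: π^{-1}(V) = {f, g} ∈ τ ✓.
  V = {[h=i]}: π^{-1}(V) = {h, i} ∉ τ ✗.
  V = {[f], [h=i]}: π^{-1}(V) = {f, h, i} ∈ τ ✓.
  V = {[g], [h=i]}: π^{-1}(V) = {g, h, i} ∉ τ ✗.
  V = {[f], [g], [h=i]}: π^{-1}(V) = {f, g, h, i} ∈ τ ✓.
Open sets in the quotient: τ_Q = {{}, {[f]}, {[f], [g]}, {[f], [h=i]}, {[f], [g], [h=i]}} (5 elements).


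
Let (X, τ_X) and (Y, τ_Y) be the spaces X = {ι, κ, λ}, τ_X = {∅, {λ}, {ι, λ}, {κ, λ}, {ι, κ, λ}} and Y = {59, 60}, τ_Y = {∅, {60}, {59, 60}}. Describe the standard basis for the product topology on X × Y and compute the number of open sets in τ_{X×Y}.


Basis B = {∅ × ∅, {λ} × {60}, {ι, λ} × {60}, {κ, λ} × {60}, {λ} × {59, 60}, {ι, κ, λ} × {60}, {ι, λ} × {59, 60}, {κ, λ} × {59, 60}, {ι, κ, λ} × {59, 60}}; |τ_{X×Y}| = 14.

Enumerate products U × V with U ∈ τ_X, V ∈ τ_Y (deduplicated):
  ∅ × ∅ = {} (∅)
  {λ} × {60} = {(λ,60)}
  {ι, λ} × {60} = {(ι,60), (λ,60)}
  {κ, λ} × {60} = {(κ,60), (λ,60)}
  {λ} × {59, 60} = {(λ,59), (λ,60)}
  {ι, κ, λ} × {60} = {(ι,60), (κ,60), (λ,60)}
  {ι, λ} × {59, 60} = {(ι,59), (ι,60), (λ,59), (λ,60)}
  {κ, λ} × {59, 60} = {(κ,59), (κ,60), (λ,59), (λ,60)}
  {ι, κ, λ} × {59, 60} = {(ι,59), (ι,60), (κ,59), (κ,60), (λ,59), (λ,60)}
These 9 distinct sets form the basis B.
Close under arbitrary unions to get τ_{X×Y}; counting gives |τ_{X×Y}| = 14.


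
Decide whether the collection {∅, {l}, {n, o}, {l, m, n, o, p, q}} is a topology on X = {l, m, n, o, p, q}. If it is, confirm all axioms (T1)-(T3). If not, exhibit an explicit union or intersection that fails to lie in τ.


τ is NOT a topology on X.

Axiom (T1): ∅ ∈ τ? Yes; X ∈ τ? Yes.
Axiom (T2/T3): check pairwise unions and intersections of members of τ.
Counterexample for (T2): {l} ∪ {n, o} = {l, n, o} ∉ τ. Therefore τ is NOT a topology.


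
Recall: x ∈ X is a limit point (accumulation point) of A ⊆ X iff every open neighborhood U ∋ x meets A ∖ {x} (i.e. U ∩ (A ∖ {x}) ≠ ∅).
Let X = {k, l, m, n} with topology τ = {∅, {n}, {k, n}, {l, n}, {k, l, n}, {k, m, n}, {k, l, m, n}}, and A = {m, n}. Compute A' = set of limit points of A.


A' = {k, l, m}

For each x ∈ X, list the open sets U ∈ τ with x ∈ U, then check whether U ∩ (A ∖ {x}) ≠ ∅ for every such U.
  x = k: opens ∋ x are {k, n}, {k, l, n}, {k, m, n}, {k, l, m, n}; each meets A ∖ {k}, so x IS a limit point.
  x = l: opens ∋ x are {l, n}, {k, l, n}, {k, l, m, n}; each meets A ∖ {l}, so x IS a limit point.
  x = m: opens ∋ x are {k, m, n}, {k, l, m, n}; each meets A ∖ {m}, so x IS a limit point.
  x = n: open {n} ∋ x has {n} ∩ (A ∖ {n}) = ∅, so x is NOT a limit point.
Collecting: A' = {k, l, m}.


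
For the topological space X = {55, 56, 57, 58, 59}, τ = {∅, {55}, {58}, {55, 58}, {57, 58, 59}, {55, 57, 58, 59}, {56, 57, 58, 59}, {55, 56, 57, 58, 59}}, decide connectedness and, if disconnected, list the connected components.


(X, τ) is disconnected; components = [{55}, {56, 57, 58, 59}].

Find clopen sets (U ∈ τ with X ∖ U ∈ τ):
  U = ∅, X ∖ U = {55, 56, 57, 58, 59} — both open, so U is clopen.
  U = {55}, X ∖ U = {56, 57, 58, 59} — both open, so U is clopen.
  U = {56, 57, 58, 59}, X ∖ U = {55} — both open, so U is clopen.
  U = {55, 56, 57, 58, 59}, X ∖ U = ∅ — both open, so U is clopen.
Nontrivial clopen(s) exist: e.g. {56, 57, 58, 59}. So (X, τ) is disconnected.
Compute connected components by grouping points that agree on all clopens:
  component: {55}
  component: {56, 57, 58, 59}


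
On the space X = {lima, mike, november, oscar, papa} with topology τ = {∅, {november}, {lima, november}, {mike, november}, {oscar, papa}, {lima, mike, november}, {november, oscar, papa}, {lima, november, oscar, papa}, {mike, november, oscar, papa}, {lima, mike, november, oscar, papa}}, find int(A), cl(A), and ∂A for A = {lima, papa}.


int(A) = ∅, cl(A) = {lima, oscar, papa}, ∂A = {lima, oscar, papa}.

Closed sets in (X, τ) are complements of opens:
  closed(X, τ) = {∅, {lima}, {mike}, {lima, mike}, {oscar, papa}, {lima, mike, november}, {lima, oscar, papa}, {mike, oscar, papa}, {lima, mike, oscar, papa}, {lima, mike, november, oscar, papa}}.
int(A) = ⋃ {U ∈ τ : U ⊆ A}. Opens contained in A: ∅.
Taking the union of these: int(A) = ∅.
cl(A) = ⋂ {C closed : A ⊆ C}. Closed sets containing A: {lima, oscar, papa}, {lima, mike, oscar, papa}, {lima, mike, november, oscar, papa}.
Intersecting these: cl(A) = {lima, oscar, papa}.
∂A = cl(A) ∖ int(A) = {lima, oscar, papa} ∖ ∅ = {lima, oscar, papa}.


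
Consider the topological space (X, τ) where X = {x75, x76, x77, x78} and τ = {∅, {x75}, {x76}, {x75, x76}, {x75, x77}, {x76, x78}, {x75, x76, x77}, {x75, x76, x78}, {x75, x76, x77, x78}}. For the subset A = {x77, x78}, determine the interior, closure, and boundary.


int(A) = ∅, cl(A) = {x77, x78}, ∂A = {x77, x78}.

Closed sets in (X, τ) are complements of opens:
  closed(X, τ) = {∅, {x77}, {x78}, {x75, x77}, {x76, x78}, {x77, x78}, {x75, x77, x78}, {x76, x77, x78}, {x75, x76, x77, x78}}.
int(A) = ⋃ {U ∈ τ : U ⊆ A}. Opens contained in A: ∅.
Taking the union of these: int(A) = ∅.
cl(A) = ⋂ {C closed : A ⊆ C}. Closed sets containing A: {x77, x78}, {x75, x77, x78}, {x76, x77, x78}, {x75, x76, x77, x78}.
Intersecting these: cl(A) = {x77, x78}.
∂A = cl(A) ∖ int(A) = {x77, x78} ∖ ∅ = {x77, x78}.


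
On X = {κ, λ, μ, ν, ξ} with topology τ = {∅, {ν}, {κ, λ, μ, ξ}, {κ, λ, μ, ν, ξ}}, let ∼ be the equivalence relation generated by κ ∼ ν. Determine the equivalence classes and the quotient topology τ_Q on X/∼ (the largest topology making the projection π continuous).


X/∼ = {[κ=ν], [λ], [μ], [ξ]}; |τ_Q| = 2.

Equivalence classes: [κ=ν], [λ], [μ], [ξ].
Quotient map π: X → X/∼ sends κ ↦ [κ=ν], λ ↦ [λ], μ ↦ [μ], ν ↦ [κ=ν], ξ ↦ [ξ].
For each subset V ⊆ X/∼, compute π^{-1}(V) ⊆ X and check whether π^{-1}(V) ∈ τ. V is open in τ_Q iff π^{-1}(V) ∈ τ.
  V = {}: π^{-1}(V) = ∅ ∈ τ ✓.
  V = {[κ=ν]}: π^{-1}(V) = {κ, ν} ∉ τ ✗.
  V = {[λ]}: π^{-1}(V) = {λ} ∉ τ ✗.
  V = {[κ=ν], [λ]}: π^{-1}(V) = {κ, λ, ν} ∉ τ ✗.
  V = {[μ]}: π^{-1}(V) = {μ} ∉ τ ✗.
  V = {[κ=ν], [μ]}: π^{-1}(V) = {κ, μ, ν} ∉ τ ✗.
  V = {[λ], [μ]}: π^{-1}(V) = {λ, μ} ∉ τ ✗.
  V = {[κ=ν], [λ], [μ]}: π^{-1}(V) = {κ, λ, μ, ν} ∉ τ ✗.
  V = {[ξ]}: π^{-1}(V) = {ξ} ∉ τ ✗.
  V = {[κ=ν], [ξ]}: π^{-1}(V) = {κ, ν, ξ} ∉ τ ✗.
  V = {[λ], [ξ]}: π^{-1}(V) = {λ, ξ} ∉ τ ✗.
  V = {[κ=ν], [λ], [ξ]}: π^{-1}(V) = {κ, λ, ν, ξ} ∉ τ ✗.
  V = {[μ], [ξ]}: π^{-1}(V) = {μ, ξ} ∉ τ ✗.
  V = {[κ=ν], [μ], [ξ]}: π^{-1}(V) = {κ, μ, ν, ξ} ∉ τ ✗.
  V = {[λ], [μ], [ξ]}: π^{-1}(V) = {λ, μ, ξ} ∉ τ ✗.
  V = {[κ=ν], [λ], [μ], [ξ]}: π^{-1}(V) = {κ, λ, μ, ν, ξ} ∈ τ ✓.
Open sets in the quotient: τ_Q = {{}, {[κ=ν], [λ], [μ], [ξ]}} (2 elements).
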